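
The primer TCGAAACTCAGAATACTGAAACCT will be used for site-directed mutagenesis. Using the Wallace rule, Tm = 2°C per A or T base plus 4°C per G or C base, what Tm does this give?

Base counts: C=6, G=3, A=10, T=5
So N_AT = 15 and N_GC = 9.
Tm = 2×15 + 4×9 = 66°C

66°C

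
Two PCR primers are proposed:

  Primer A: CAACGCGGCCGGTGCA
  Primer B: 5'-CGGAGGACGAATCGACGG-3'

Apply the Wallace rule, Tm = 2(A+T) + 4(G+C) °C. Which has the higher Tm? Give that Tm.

Primer B, 60°C

Primer A: A+T=4, G+C=12 → Tm = 2(4)+4(12) = 56°C
Primer B: A+T=6, G+C=12 → Tm = 2(6)+4(12) = 60°C
56°C vs 60°C → primer B is higher.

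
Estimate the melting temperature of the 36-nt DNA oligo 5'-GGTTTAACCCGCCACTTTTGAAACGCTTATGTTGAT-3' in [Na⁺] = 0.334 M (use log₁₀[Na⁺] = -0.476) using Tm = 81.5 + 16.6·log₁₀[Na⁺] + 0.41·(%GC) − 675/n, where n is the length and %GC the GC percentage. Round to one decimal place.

Length n = 36. Scanning the sequence gives T=13, C=8, G=7, A=8.
G+C = 15, so %GC = 15/36 × 100 = 41.667%
Salt term: 16.6 × (-0.476) = -7.902
GC term: 0.41 × 41.667 = 17.083; length term: −675/36 = −18.75
Tm = 81.5 + (-7.902) + 17.083 − 18.75 = 71.931 → 71.9°C

71.9°C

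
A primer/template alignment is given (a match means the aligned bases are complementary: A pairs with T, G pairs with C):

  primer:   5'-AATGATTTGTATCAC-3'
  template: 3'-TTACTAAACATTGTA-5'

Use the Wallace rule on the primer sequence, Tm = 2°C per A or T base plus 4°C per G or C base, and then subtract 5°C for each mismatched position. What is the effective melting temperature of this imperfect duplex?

28°C

Primer base counts: A=5, T=6, G=2, C=2 → A+T=11, G+C=4
Perfect-match Tm = 2(11) + 4(4) = 22 + 16 = 38°C
Mismatches (positions where the bases are not complementary): 2 (at positions 12, 15)
Effective Tm = 38 − 2×5 = 38 − 10 = 28°C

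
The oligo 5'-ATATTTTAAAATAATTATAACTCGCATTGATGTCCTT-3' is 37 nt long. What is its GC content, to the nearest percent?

Base counts: A=13, C=5, T=16, G=3
G+C = 3 + 5 = 8 out of 37 bases
%GC = 8/37 × 100 = 21.62% ≈ 22%

22%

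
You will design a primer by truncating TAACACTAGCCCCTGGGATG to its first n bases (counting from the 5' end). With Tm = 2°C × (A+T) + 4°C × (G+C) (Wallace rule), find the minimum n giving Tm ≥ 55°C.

n = 18

First 17 bases: TAACACTAGCCCCTGGG → Tm = 54°C (< 55°C)
First 18 bases: TAACACTAGCCCCTGGGA → Tm = 56°C (≥ 55°C)
Each additional base adds 2°C (A/T) or 4°C (G/C), so Tm is non-decreasing in n; n = 18 is the first length to reach 55°C.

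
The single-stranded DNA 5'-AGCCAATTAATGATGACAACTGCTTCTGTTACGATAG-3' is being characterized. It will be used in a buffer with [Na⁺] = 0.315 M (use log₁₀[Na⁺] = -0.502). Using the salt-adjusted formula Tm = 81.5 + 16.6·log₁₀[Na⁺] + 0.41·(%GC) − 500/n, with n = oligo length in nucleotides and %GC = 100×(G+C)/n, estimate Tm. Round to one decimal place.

Length n = 37. Base counts: T=11, C=7, A=12, G=7
G+C = 14, so %GC = 14/37 × 100 = 37.838%
Salt term: 16.6 × (-0.502) = -8.333
GC term: 0.41 × 37.838 = 15.514; length term: −500/37 = −13.514
Tm = 81.5 + (-8.333) + 15.514 − 13.514 = 75.167 → 75.2°C

75.2°C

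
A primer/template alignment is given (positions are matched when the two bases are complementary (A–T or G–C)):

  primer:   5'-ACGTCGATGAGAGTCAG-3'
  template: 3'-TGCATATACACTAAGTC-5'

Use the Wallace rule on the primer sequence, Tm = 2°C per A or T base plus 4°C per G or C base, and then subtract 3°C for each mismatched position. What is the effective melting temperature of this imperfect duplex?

Primer base counts: A=5, T=3, G=6, C=3 → A+T=8, G+C=9
Perfect-match Tm = 2(8) + 4(9) = 16 + 36 = 52°C
Mismatches (positions where the bases are not complementary): 4 (at positions 5, 6, 10, 13)
Effective Tm = 52 − 4×3 = 52 − 12 = 40°C

40°C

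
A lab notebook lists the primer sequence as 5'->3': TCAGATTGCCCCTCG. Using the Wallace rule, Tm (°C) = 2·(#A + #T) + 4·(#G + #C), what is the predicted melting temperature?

Counting bases: A=2, G=3, C=6, T=4
So N_AT = 6 and N_GC = 9.
Tm = 2×6 + 4×9 = 48°C

48°C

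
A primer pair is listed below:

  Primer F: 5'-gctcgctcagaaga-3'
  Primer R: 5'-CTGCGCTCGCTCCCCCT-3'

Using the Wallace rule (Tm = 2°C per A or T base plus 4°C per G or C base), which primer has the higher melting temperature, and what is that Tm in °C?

Primer F: A+T=6, G+C=8 → Tm = 2(6)+4(8) = 44°C
Primer R: A+T=4, G+C=13 → Tm = 2(4)+4(13) = 60°C
44°C vs 60°C → primer R is higher.

Primer R, 60°C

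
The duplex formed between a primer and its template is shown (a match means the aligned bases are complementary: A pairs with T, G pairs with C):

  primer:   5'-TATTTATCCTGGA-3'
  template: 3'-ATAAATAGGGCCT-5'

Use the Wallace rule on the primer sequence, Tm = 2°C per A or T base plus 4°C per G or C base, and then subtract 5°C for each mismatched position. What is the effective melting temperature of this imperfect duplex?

Primer base counts: A=3, T=6, G=2, C=2 → A+T=9, G+C=4
Perfect-match Tm = 2(9) + 4(4) = 18 + 16 = 34°C
Mismatches (positions where the bases are not complementary): 1 (at position 10)
Effective Tm = 34 − 1×5 = 34 − 5 = 29°C

29°C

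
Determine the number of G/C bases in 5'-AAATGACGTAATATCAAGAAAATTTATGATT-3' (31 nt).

Base counts: C=2, T=10, G=4, A=15
Total G or C: 4 + 2 = 6

6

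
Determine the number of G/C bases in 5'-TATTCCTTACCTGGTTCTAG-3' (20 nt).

Scanning the sequence gives A=3, G=3, T=9, C=5.
Total G or C: 3 + 5 = 8

8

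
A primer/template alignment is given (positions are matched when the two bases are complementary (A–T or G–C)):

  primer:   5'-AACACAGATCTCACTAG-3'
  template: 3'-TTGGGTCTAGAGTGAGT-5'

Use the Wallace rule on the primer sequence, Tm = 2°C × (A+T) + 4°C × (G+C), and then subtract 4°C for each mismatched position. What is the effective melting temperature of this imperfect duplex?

Primer base counts: A=7, T=3, G=2, C=5 → A+T=10, G+C=7
Perfect-match Tm = 2(10) + 4(7) = 20 + 28 = 48°C
Mismatches (positions where the bases are not complementary): 3 (at positions 4, 16, 17)
Effective Tm = 48 − 3×4 = 48 − 12 = 36°C

36°C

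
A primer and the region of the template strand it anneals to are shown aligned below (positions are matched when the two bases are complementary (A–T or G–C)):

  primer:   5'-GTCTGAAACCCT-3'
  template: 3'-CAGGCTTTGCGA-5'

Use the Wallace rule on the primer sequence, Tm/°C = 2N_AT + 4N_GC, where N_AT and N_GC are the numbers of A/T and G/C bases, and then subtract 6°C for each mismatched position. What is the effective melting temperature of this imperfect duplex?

24°C

Primer base counts: A=3, T=3, G=2, C=4 → A+T=6, G+C=6
Perfect-match Tm = 2(6) + 4(6) = 12 + 24 = 36°C
Mismatches (positions where the bases are not complementary): 2 (at positions 4, 10)
Effective Tm = 36 − 2×6 = 36 − 12 = 24°C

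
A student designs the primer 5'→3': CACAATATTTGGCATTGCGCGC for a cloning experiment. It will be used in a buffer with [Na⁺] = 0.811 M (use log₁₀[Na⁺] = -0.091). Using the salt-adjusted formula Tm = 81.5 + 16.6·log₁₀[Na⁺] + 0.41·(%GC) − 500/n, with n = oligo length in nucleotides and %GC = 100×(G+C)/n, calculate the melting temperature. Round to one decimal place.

Length n = 22. Scanning the sequence gives T=6, G=5, C=6, A=5.
G+C = 11, so %GC = 11/22 × 100 = 50%
Salt term: 16.6 × (-0.091) = -1.511
GC term: 0.41 × 50 = 20.5; length term: −500/22 = −22.727
Tm = 81.5 + (-1.511) + 20.5 − 22.727 = 77.762 → 77.8°C

77.8°C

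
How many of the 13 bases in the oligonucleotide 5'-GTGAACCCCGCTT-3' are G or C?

8

Scanning the sequence gives T=3, C=5, A=2, G=3.
Total G or C: 3 + 5 = 8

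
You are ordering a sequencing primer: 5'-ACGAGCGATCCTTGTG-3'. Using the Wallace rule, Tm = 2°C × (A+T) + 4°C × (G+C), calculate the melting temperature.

50°C

G=5, A=3, T=4, C=4
A+T = 7, G+C = 9
Tm = 2×7 + 4×9 = 50°C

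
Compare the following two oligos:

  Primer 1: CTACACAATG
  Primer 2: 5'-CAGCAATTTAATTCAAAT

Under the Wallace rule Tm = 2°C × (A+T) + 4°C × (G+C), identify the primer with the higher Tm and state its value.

Primer 1: A+T=6, G+C=4 → Tm = 2(6)+4(4) = 28°C
Primer 2: A+T=14, G+C=4 → Tm = 2(14)+4(4) = 44°C
28°C vs 44°C → primer 2 is higher.

Primer 2, 44°C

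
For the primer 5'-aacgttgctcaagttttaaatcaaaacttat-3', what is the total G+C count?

Base counts: T=11, G=3, C=5, A=12
G+C = 3 + 5 = 8

8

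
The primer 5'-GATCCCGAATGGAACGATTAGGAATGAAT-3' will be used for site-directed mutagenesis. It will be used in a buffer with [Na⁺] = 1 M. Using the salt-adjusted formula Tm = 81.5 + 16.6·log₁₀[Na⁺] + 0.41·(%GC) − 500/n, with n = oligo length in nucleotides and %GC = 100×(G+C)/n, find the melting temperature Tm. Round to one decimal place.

Length n = 29. T=6, G=8, C=4, A=11
G+C = 12, so %GC = 12/29 × 100 = 41.379%
Salt term: 16.6 × (0) = 0
GC term: 0.41 × 41.379 = 16.965; length term: −500/29 = −17.241
Tm = 81.5 + (0) + 16.965 − 17.241 = 81.224 → 81.2°C

81.2°C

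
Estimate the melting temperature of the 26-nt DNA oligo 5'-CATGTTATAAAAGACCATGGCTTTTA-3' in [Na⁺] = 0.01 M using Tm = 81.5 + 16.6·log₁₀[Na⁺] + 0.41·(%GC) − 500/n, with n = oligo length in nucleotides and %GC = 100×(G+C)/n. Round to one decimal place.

Length n = 26. Base counts: A=9, C=4, T=9, G=4
G+C = 8, so %GC = 8/26 × 100 = 30.769%
Salt term: 16.6 × (-2) = -33.2
GC term: 0.41 × 30.769 = 12.615; length term: −500/26 = −19.231
Tm = 81.5 + (-33.2) + 12.615 − 19.231 = 41.684 → 41.7°C

41.7°C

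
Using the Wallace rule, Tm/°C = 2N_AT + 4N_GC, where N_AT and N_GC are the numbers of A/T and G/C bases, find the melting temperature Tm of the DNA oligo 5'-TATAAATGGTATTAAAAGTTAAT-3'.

52°C

A=11, T=9, C=0, G=3
A+T = 20, G+C = 3
Tm = 2(20) + 4(3) = 40 + 12 = 52°C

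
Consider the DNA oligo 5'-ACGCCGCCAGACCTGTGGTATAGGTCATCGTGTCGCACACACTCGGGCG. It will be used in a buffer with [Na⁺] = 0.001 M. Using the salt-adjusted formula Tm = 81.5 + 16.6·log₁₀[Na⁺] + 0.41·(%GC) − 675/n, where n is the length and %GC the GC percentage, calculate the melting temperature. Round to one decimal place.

Length n = 49. Counting bases: A=9, T=9, G=15, C=16
G+C = 31, so %GC = 31/49 × 100 = 63.265%
Salt term: 16.6 × (-3) = -49.8
GC term: 0.41 × 63.265 = 25.939; length term: −675/49 = −13.776
Tm = 81.5 + (-49.8) + 25.939 − 13.776 = 43.863 → 43.9°C

43.9°C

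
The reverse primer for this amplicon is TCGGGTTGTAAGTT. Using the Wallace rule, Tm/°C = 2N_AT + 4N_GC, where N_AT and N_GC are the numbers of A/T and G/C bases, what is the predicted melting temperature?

Scanning the sequence gives C=1, T=6, A=2, G=5.
AT pairs contribute 8, GC pairs contribute 6.
Tm = 2(8) + 4(6) = 16 + 24 = 40°C

40°C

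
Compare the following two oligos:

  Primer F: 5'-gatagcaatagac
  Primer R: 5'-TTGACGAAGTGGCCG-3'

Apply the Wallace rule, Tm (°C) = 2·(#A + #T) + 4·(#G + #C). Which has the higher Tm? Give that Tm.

Primer R, 48°C

Primer F: A+T=8, G+C=5 → Tm = 2(8)+4(5) = 36°C
Primer R: A+T=6, G+C=9 → Tm = 2(6)+4(9) = 48°C
36°C vs 48°C → primer R is higher.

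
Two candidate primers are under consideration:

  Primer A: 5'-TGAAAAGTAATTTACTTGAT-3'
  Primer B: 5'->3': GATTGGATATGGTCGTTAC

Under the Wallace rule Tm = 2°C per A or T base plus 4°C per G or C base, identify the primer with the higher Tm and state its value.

Primer A: A+T=16, G+C=4 → Tm = 2(16)+4(4) = 48°C
Primer B: A+T=11, G+C=8 → Tm = 2(11)+4(8) = 54°C
48°C vs 54°C → primer B is higher.

Primer B, 54°C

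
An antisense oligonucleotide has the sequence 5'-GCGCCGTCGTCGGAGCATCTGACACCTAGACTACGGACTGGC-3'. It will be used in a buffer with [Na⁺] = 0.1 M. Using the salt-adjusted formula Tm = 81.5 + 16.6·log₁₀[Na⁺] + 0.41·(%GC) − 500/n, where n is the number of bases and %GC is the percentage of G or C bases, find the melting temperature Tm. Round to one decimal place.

Length n = 42. A=8, C=14, T=7, G=13
G+C = 27, so %GC = 27/42 × 100 = 64.286%
Salt term: 16.6 × (-1) = -16.6
GC term: 0.41 × 64.286 = 26.357; length term: −500/42 = −11.905
Tm = 81.5 + (-16.6) + 26.357 − 11.905 = 79.352 → 79.4°C

79.4°C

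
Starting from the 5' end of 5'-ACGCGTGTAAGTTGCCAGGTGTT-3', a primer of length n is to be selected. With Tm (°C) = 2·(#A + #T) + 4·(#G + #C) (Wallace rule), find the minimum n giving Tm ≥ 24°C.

First 6 bases: ACGCGT → Tm = 20°C (< 24°C)
First 7 bases: ACGCGTG → Tm = 24°C (≥ 24°C)
Each additional base adds 2°C (A/T) or 4°C (G/C), so Tm is non-decreasing in n; n = 7 is the first length to reach 24°C.

n = 7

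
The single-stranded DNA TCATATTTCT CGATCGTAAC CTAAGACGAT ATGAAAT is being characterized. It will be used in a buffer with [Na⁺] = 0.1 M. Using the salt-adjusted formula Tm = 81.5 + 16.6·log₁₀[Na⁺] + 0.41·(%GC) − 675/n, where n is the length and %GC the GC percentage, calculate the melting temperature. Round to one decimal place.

60.0°C

Length n = 37. A=13, T=12, G=5, C=7
G+C = 12, so %GC = 12/37 × 100 = 32.432%
Salt term: 16.6 × (-1) = -16.6
GC term: 0.41 × 32.432 = 13.297; length term: −675/37 = −18.243
Tm = 81.5 + (-16.6) + 13.297 − 18.243 = 59.954 → 60.0°C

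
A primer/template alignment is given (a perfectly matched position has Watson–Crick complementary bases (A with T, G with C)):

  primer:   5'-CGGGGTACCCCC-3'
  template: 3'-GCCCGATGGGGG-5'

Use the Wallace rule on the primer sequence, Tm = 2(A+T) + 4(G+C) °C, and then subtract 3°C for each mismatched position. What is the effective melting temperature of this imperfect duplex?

41°C

Primer base counts: A=1, T=1, G=4, C=6 → A+T=2, G+C=10
Perfect-match Tm = 2(2) + 4(10) = 4 + 40 = 44°C
Mismatches (positions where the bases are not complementary): 1 (at position 5)
Effective Tm = 44 − 1×3 = 44 − 3 = 41°C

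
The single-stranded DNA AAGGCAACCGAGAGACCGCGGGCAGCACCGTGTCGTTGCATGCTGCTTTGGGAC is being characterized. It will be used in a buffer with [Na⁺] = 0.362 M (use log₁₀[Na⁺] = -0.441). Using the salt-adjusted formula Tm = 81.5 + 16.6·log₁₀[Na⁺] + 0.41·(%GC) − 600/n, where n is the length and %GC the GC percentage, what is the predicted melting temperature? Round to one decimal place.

Length n = 54. Counting bases: G=19, C=15, A=11, T=9
G+C = 34, so %GC = 34/54 × 100 = 62.963%
Salt term: 16.6 × (-0.441) = -7.321
GC term: 0.41 × 62.963 = 25.815; length term: −600/54 = −11.111
Tm = 81.5 + (-7.321) + 25.815 − 11.111 = 88.883 → 88.9°C

88.9°C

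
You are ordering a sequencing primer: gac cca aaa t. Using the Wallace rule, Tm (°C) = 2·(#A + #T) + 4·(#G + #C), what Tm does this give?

G=1, A=5, T=1, C=3
AT pairs contribute 6, GC pairs contribute 4.
Tm = 2×6 + 4×4 = 28°C

28°C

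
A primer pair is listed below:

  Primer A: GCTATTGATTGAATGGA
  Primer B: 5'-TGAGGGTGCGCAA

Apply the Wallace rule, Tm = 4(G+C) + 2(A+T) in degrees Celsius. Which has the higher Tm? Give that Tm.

Primer A: A+T=11, G+C=6 → Tm = 2(11)+4(6) = 46°C
Primer B: A+T=5, G+C=8 → Tm = 2(5)+4(8) = 42°C
46°C vs 42°C → primer A is higher.

Primer A, 46°C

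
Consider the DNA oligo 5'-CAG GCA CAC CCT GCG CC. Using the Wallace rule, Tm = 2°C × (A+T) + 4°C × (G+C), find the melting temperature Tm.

C=9, T=1, A=3, G=4
AT pairs contribute 4, GC pairs contribute 13.
Tm = 2×4 + 4×13 = 60°C

60°C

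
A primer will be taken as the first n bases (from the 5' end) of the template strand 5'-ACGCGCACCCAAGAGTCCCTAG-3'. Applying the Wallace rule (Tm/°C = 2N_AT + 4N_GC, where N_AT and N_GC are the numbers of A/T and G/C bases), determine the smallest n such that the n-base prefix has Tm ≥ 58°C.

n = 18

First 17 bases: ACGCGCACCCAAGAGTC → Tm = 56°C (< 58°C)
First 18 bases: ACGCGCACCCAAGAGTCC → Tm = 60°C (≥ 58°C)
Each additional base adds 2°C (A/T) or 4°C (G/C), so Tm is non-decreasing in n; n = 18 is the first length to reach 58°C.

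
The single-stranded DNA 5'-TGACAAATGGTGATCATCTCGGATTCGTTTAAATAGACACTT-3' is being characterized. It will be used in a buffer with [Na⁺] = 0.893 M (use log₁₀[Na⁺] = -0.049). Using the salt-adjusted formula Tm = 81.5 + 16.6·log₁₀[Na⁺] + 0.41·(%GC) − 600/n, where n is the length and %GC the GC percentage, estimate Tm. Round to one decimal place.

Length n = 42. Counting bases: G=8, A=13, C=7, T=14
G+C = 15, so %GC = 15/42 × 100 = 35.714%
Salt term: 16.6 × (-0.049) = -0.813
GC term: 0.41 × 35.714 = 14.643; length term: −600/42 = −14.286
Tm = 81.5 + (-0.813) + 14.643 − 14.286 = 81.044 → 81.0°C

81.0°C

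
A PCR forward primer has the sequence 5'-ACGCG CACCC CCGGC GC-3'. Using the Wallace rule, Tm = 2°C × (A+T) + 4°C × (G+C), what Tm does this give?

64°C

Scanning the sequence gives G=5, C=10, A=2, T=0.
A+T = 2, G+C = 15
Tm = 2(2) + 4(15) = 4 + 60 = 64°C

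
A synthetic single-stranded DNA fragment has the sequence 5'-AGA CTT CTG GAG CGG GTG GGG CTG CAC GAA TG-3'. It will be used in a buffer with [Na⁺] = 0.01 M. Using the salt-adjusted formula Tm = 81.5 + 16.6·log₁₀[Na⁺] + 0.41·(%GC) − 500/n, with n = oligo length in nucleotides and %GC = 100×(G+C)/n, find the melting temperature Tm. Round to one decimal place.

58.3°C

Length n = 32. Base counts: C=6, G=14, T=6, A=6
G+C = 20, so %GC = 20/32 × 100 = 62.5%
Salt term: 16.6 × (-2) = -33.2
GC term: 0.41 × 62.5 = 25.625; length term: −500/32 = −15.625
Tm = 81.5 + (-33.2) + 25.625 − 15.625 = 58.3 → 58.3°C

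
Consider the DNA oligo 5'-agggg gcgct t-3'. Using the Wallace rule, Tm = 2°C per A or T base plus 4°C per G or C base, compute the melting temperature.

C=2, A=1, T=2, G=6
So N_AT = 3 and N_GC = 8.
Tm = 2(3) + 4(8) = 6 + 32 = 38°C

38°C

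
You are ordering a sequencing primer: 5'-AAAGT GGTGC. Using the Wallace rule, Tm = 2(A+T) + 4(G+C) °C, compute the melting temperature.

30°C

Scanning the sequence gives T=2, A=3, G=4, C=1.
AT pairs contribute 5, GC pairs contribute 5.
Tm = 2×5 + 4×5 = 30°C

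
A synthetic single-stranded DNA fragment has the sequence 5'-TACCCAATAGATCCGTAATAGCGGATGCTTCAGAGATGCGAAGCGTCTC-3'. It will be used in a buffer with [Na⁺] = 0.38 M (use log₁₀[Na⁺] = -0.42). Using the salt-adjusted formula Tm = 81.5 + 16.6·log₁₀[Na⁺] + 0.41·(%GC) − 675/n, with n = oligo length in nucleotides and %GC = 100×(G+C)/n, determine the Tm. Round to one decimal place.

80.8°C

Length n = 49. C=12, G=12, A=14, T=11
G+C = 24, so %GC = 24/49 × 100 = 48.98%
Salt term: 16.6 × (-0.42) = -6.972
GC term: 0.41 × 48.98 = 20.082; length term: −675/49 = −13.776
Tm = 81.5 + (-6.972) + 20.082 − 13.776 = 80.834 → 80.8°C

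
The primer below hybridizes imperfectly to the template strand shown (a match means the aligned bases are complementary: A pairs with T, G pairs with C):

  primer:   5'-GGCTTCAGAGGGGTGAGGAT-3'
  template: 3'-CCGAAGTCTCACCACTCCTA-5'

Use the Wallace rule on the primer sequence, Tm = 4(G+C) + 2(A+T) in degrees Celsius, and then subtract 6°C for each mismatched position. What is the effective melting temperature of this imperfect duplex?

58°C

Primer base counts: A=4, T=4, G=10, C=2 → A+T=8, G+C=12
Perfect-match Tm = 2(8) + 4(12) = 16 + 48 = 64°C
Mismatches (positions where the bases are not complementary): 1 (at position 11)
Effective Tm = 64 − 1×6 = 64 − 6 = 58°C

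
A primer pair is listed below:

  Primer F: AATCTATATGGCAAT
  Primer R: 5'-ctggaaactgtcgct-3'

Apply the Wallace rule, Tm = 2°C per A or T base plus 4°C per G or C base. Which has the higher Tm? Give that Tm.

Primer R, 46°C

Primer F: A+T=11, G+C=4 → Tm = 2(11)+4(4) = 38°C
Primer R: A+T=7, G+C=8 → Tm = 2(7)+4(8) = 46°C
38°C vs 46°C → primer R is higher.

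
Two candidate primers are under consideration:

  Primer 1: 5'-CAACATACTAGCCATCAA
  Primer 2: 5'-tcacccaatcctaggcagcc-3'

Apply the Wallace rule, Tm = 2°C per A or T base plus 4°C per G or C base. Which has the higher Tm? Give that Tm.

Primer 2, 64°C

Primer 1: A+T=11, G+C=7 → Tm = 2(11)+4(7) = 50°C
Primer 2: A+T=8, G+C=12 → Tm = 2(8)+4(12) = 64°C
50°C vs 64°C → primer 2 is higher.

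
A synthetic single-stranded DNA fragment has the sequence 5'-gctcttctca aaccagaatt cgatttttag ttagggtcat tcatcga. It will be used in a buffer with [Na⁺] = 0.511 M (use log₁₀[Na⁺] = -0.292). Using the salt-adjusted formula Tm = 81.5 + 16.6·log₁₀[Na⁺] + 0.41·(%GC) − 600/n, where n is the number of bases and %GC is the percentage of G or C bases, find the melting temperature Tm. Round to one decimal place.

79.6°C

Length n = 47. A=12, C=10, G=8, T=17
G+C = 18, so %GC = 18/47 × 100 = 38.298%
Salt term: 16.6 × (-0.292) = -4.847
GC term: 0.41 × 38.298 = 15.702; length term: −600/47 = −12.766
Tm = 81.5 + (-4.847) + 15.702 − 12.766 = 79.589 → 79.6°C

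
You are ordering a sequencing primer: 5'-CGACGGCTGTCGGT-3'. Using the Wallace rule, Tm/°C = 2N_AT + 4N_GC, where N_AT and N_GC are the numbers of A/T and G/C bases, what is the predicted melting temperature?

48°C

Counting bases: G=6, C=4, A=1, T=3
So N_AT = 4 and N_GC = 10.
Tm = 2×4 + 4×10 = 48°C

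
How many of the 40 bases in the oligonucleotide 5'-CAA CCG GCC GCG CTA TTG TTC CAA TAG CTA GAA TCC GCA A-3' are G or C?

G=8, A=11, T=8, C=13
G+C = 8 + 13 = 21

21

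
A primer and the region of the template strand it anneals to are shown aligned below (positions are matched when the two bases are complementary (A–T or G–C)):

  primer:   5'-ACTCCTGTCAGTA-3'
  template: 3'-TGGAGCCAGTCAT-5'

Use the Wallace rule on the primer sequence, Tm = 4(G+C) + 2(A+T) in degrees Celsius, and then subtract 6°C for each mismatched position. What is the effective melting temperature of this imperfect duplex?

20°C

Primer base counts: A=3, T=4, G=2, C=4 → A+T=7, G+C=6
Perfect-match Tm = 2(7) + 4(6) = 14 + 24 = 38°C
Mismatches (positions where the bases are not complementary): 3 (at positions 3, 4, 6)
Effective Tm = 38 − 3×6 = 38 − 18 = 20°C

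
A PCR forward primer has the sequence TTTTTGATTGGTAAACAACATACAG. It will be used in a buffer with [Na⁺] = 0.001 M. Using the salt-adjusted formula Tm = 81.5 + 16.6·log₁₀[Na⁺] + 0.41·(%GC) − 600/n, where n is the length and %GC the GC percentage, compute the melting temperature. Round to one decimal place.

19.2°C

Length n = 25. Scanning the sequence gives G=4, A=9, C=3, T=9.
G+C = 7, so %GC = 7/25 × 100 = 28%
Salt term: 16.6 × (-3) = -49.8
GC term: 0.41 × 28 = 11.48; length term: −600/25 = −24
Tm = 81.5 + (-49.8) + 11.48 − 24 = 19.18 → 19.2°C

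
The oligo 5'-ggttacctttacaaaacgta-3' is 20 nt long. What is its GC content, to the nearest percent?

35%

T=6, C=4, G=3, A=7
G+C = 3 + 4 = 7 out of 20 bases
%GC = 7/20 × 100 = 35% ≈ 35%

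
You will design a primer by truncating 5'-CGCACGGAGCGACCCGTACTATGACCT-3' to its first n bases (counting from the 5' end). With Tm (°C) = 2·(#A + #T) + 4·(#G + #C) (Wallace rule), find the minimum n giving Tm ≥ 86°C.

n = 26

First 25 bases: CGCACGGAGCGACCCGTACTATGAC → Tm = 82°C (< 86°C)
First 26 bases: CGCACGGAGCGACCCGTACTATGACC → Tm = 86°C (≥ 86°C)
Each additional base adds 2°C (A/T) or 4°C (G/C), so Tm is non-decreasing in n; n = 26 is the first length to reach 86°C.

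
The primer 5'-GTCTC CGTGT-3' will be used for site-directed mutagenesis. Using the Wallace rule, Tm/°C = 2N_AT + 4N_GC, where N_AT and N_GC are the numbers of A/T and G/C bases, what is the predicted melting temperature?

32°C

C=3, G=3, A=0, T=4
AT pairs contribute 4, GC pairs contribute 6.
Tm = 2×4 + 4×6 = 32°C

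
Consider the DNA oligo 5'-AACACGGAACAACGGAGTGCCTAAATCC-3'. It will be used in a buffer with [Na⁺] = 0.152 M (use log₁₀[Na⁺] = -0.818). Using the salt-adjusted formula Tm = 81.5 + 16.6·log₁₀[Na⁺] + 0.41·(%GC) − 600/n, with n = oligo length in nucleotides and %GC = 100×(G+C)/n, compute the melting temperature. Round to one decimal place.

67.0°C

Length n = 28. Base counts: A=11, C=8, G=6, T=3
G+C = 14, so %GC = 14/28 × 100 = 50%
Salt term: 16.6 × (-0.818) = -13.579
GC term: 0.41 × 50 = 20.5; length term: −600/28 = −21.429
Tm = 81.5 + (-13.579) + 20.5 − 21.429 = 66.992 → 67.0°C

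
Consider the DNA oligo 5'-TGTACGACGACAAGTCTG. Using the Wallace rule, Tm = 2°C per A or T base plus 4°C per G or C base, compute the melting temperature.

Counting bases: A=5, G=5, C=4, T=4
So N_AT = 9 and N_GC = 9.
Tm = 2(9) + 4(9) = 18 + 36 = 54°C

54°C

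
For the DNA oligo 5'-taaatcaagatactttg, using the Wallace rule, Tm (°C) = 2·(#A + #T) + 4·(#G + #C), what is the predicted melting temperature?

42°C

Scanning the sequence gives C=2, T=6, A=7, G=2.
AT pairs contribute 13, GC pairs contribute 4.
Tm = 2×13 + 4×4 = 42°C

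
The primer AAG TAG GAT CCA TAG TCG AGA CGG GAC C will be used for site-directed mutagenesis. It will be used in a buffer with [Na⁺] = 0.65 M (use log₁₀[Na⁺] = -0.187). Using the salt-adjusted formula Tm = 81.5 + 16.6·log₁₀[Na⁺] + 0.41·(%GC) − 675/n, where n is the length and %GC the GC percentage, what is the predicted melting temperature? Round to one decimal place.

76.3°C

Length n = 28. Scanning the sequence gives C=6, T=4, G=9, A=9.
G+C = 15, so %GC = 15/28 × 100 = 53.571%
Salt term: 16.6 × (-0.187) = -3.104
GC term: 0.41 × 53.571 = 21.964; length term: −675/28 = −24.107
Tm = 81.5 + (-3.104) + 21.964 − 24.107 = 76.253 → 76.3°C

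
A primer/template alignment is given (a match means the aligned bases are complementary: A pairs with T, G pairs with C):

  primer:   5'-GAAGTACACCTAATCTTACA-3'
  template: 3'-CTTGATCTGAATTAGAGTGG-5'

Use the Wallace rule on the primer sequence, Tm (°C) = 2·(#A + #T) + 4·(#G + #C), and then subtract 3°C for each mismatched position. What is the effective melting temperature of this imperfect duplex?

39°C

Primer base counts: A=8, T=5, G=2, C=5 → A+T=13, G+C=7
Perfect-match Tm = 2(13) + 4(7) = 26 + 28 = 54°C
Mismatches (positions where the bases are not complementary): 5 (at positions 4, 7, 10, 17, 20)
Effective Tm = 54 − 5×3 = 54 − 15 = 39°C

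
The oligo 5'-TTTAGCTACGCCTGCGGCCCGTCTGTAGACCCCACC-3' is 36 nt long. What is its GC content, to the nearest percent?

64%

Base counts: A=5, G=8, T=8, C=15
G+C = 8 + 15 = 23 out of 36 bases
%GC = 23/36 × 100 = 63.89% ≈ 64%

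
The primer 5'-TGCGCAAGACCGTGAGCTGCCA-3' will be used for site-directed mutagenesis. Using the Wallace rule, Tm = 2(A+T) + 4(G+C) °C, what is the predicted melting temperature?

72°C

G=7, T=3, A=5, C=7
So N_AT = 8 and N_GC = 14.
Tm = 2(8) + 4(14) = 16 + 56 = 72°C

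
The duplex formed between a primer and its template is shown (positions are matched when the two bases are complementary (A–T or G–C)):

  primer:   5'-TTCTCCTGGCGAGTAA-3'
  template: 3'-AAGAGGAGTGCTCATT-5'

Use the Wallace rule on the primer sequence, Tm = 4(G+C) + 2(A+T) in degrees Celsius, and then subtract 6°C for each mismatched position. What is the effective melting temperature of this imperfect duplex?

Primer base counts: A=3, T=5, G=4, C=4 → A+T=8, G+C=8
Perfect-match Tm = 2(8) + 4(8) = 16 + 32 = 48°C
Mismatches (positions where the bases are not complementary): 2 (at positions 8, 9)
Effective Tm = 48 − 2×6 = 48 − 12 = 36°C

36°C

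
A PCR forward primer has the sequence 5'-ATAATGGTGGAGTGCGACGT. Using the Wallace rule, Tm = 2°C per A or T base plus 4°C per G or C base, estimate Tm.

Scanning the sequence gives A=5, T=5, G=8, C=2.
AT pairs contribute 10, GC pairs contribute 10.
Tm = 2×10 + 4×10 = 60°C

60°C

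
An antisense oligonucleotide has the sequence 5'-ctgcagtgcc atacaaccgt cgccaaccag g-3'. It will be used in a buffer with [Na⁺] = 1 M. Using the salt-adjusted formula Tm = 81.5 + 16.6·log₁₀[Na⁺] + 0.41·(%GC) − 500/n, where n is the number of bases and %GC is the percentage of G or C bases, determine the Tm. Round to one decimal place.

Length n = 31. Scanning the sequence gives T=4, C=12, A=8, G=7.
G+C = 19, so %GC = 19/31 × 100 = 61.29%
Salt term: 16.6 × (0) = 0
GC term: 0.41 × 61.29 = 25.129; length term: −500/31 = −16.129
Tm = 81.5 + (0) + 25.129 − 16.129 = 90.5 → 90.5°C

90.5°C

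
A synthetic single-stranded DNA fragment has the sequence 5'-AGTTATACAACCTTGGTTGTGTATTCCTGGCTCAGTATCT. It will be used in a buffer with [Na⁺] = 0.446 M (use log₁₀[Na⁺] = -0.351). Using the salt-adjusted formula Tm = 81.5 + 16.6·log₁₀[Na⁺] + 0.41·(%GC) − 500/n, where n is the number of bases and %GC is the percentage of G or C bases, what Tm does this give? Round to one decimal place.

Length n = 40. T=16, G=8, C=8, A=8
G+C = 16, so %GC = 16/40 × 100 = 40%
Salt term: 16.6 × (-0.351) = -5.827
GC term: 0.41 × 40 = 16.4; length term: −500/40 = −12.5
Tm = 81.5 + (-5.827) + 16.4 − 12.5 = 79.573 → 79.6°C

79.6°C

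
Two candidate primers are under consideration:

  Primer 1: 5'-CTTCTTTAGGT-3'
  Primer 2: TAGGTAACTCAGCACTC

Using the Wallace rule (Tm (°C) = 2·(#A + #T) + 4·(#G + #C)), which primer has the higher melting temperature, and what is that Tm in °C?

Primer 1: A+T=7, G+C=4 → Tm = 2(7)+4(4) = 30°C
Primer 2: A+T=9, G+C=8 → Tm = 2(9)+4(8) = 50°C
30°C vs 50°C → primer 2 is higher.

Primer 2, 50°C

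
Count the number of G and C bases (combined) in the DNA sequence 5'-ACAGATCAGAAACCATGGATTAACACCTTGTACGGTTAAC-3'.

Counting bases: G=7, T=9, C=9, A=15
G+C = 7 + 9 = 16

16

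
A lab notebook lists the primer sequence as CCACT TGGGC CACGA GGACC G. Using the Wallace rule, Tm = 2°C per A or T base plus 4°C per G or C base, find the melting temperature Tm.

Base counts: G=7, C=8, A=4, T=2
AT pairs contribute 6, GC pairs contribute 15.
Tm = 4·15 + 2·6 = 60 + 12 = 72°C

72°C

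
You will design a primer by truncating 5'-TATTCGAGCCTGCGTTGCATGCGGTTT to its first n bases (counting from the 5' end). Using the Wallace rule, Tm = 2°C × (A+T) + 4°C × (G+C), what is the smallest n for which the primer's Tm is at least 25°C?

First 8 bases: TATTCGAG → Tm = 22°C (< 25°C)
First 9 bases: TATTCGAGC → Tm = 26°C (≥ 25°C)
Each additional base adds 2°C (A/T) or 4°C (G/C), so Tm is non-decreasing in n; n = 9 is the first length to reach 25°C.

n = 9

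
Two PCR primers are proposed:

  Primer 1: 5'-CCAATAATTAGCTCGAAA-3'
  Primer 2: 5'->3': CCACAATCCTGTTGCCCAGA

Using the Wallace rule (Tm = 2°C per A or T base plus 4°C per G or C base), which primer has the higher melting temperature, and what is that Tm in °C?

Primer 2, 62°C

Primer 1: A+T=12, G+C=6 → Tm = 2(12)+4(6) = 48°C
Primer 2: A+T=9, G+C=11 → Tm = 2(9)+4(11) = 62°C
48°C vs 62°C → primer 2 is higher.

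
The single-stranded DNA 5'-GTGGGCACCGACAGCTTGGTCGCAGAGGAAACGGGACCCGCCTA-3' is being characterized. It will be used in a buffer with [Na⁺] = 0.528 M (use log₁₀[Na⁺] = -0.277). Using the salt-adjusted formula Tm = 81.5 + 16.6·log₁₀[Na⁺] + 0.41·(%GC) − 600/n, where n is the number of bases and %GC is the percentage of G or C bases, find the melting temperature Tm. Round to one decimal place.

Length n = 44. Base counts: A=10, C=13, G=16, T=5
G+C = 29, so %GC = 29/44 × 100 = 65.909%
Salt term: 16.6 × (-0.277) = -4.598
GC term: 0.41 × 65.909 = 27.023; length term: −600/44 = −13.636
Tm = 81.5 + (-4.598) + 27.023 − 13.636 = 90.289 → 90.3°C

90.3°C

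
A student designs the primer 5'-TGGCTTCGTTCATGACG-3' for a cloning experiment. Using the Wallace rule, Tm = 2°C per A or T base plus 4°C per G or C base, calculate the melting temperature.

Counting bases: C=4, T=6, G=5, A=2
AT pairs contribute 8, GC pairs contribute 9.
Tm = 2×8 + 4×9 = 52°C

52°C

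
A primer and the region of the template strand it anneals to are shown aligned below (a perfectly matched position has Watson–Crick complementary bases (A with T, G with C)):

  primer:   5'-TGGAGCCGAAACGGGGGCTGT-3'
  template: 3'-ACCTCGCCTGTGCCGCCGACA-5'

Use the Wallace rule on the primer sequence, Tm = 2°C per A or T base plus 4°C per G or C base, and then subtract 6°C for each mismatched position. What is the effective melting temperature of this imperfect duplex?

Primer base counts: A=4, T=3, G=10, C=4 → A+T=7, G+C=14
Perfect-match Tm = 2(7) + 4(14) = 14 + 56 = 70°C
Mismatches (positions where the bases are not complementary): 3 (at positions 7, 10, 15)
Effective Tm = 70 − 3×6 = 70 − 18 = 52°C

52°C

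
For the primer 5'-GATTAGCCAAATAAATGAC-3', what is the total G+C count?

Base counts: A=9, C=3, G=3, T=4
G+C = 3 + 3 = 6

6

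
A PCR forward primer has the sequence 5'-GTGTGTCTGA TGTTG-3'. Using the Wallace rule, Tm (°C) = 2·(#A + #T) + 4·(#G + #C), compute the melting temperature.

Counting bases: A=1, C=1, T=7, G=6
A+T = 8, G+C = 7
Tm = 4·7 + 2·8 = 28 + 16 = 44°C

44°C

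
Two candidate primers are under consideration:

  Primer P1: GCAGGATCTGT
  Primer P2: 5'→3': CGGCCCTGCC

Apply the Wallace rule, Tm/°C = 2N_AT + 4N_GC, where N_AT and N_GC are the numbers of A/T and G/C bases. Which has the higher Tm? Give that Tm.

Primer P1: A+T=5, G+C=6 → Tm = 2(5)+4(6) = 34°C
Primer P2: A+T=1, G+C=9 → Tm = 2(1)+4(9) = 38°C
34°C vs 38°C → primer P2 is higher.

Primer P2, 38°C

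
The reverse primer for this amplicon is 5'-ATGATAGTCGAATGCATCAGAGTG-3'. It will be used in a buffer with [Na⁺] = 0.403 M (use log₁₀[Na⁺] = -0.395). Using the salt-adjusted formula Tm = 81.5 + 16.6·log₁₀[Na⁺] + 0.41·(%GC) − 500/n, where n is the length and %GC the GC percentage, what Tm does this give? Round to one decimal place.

71.2°C

Length n = 24. Base counts: A=8, C=3, G=7, T=6
G+C = 10, so %GC = 10/24 × 100 = 41.667%
Salt term: 16.6 × (-0.395) = -6.557
GC term: 0.41 × 41.667 = 17.083; length term: −500/24 = −20.833
Tm = 81.5 + (-6.557) + 17.083 − 20.833 = 71.193 → 71.2°C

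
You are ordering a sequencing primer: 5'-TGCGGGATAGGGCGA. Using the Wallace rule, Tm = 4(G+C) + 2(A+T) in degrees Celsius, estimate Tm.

Counting bases: G=8, C=2, T=2, A=3
A+T = 5, G+C = 10
Tm = 2(5) + 4(10) = 10 + 40 = 50°C

50°C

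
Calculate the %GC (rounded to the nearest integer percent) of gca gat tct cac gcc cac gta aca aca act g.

52%

Counting bases: T=5, C=11, A=10, G=5
G+C = 5 + 11 = 16 out of 31 bases
%GC = 16/31 × 100 = 51.61% ≈ 52%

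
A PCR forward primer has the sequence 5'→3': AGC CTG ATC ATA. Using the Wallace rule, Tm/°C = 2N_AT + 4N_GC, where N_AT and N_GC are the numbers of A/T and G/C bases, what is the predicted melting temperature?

Base counts: A=4, T=3, C=3, G=2
AT pairs contribute 7, GC pairs contribute 5.
Tm = 4·5 + 2·7 = 20 + 14 = 34°C

34°C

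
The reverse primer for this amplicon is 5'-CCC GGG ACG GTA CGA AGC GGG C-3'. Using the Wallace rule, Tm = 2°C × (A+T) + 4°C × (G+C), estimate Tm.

78°C

C=7, G=10, T=1, A=4
So N_AT = 5 and N_GC = 17.
Tm = 4·17 + 2·5 = 68 + 10 = 78°C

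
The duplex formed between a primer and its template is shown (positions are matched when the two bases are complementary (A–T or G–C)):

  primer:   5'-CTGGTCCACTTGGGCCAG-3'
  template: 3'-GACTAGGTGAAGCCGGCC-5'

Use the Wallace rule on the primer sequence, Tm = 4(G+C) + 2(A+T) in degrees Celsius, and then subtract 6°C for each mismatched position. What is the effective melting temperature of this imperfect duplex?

Primer base counts: A=2, T=4, G=6, C=6 → A+T=6, G+C=12
Perfect-match Tm = 2(6) + 4(12) = 12 + 48 = 60°C
Mismatches (positions where the bases are not complementary): 3 (at positions 4, 12, 17)
Effective Tm = 60 − 3×6 = 60 − 18 = 42°C

42°C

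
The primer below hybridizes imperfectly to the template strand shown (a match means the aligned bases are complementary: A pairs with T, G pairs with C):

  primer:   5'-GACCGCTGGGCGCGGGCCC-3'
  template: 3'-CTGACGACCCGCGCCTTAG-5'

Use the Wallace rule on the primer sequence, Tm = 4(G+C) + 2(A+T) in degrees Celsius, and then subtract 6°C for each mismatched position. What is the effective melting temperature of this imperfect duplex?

48°C

Primer base counts: A=1, T=1, G=9, C=8 → A+T=2, G+C=17
Perfect-match Tm = 2(2) + 4(17) = 4 + 68 = 72°C
Mismatches (positions where the bases are not complementary): 4 (at positions 4, 16, 17, 18)
Effective Tm = 72 − 4×6 = 72 − 24 = 48°C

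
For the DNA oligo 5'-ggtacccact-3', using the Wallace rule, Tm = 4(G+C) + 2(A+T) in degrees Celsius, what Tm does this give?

32°C

Base counts: A=2, T=2, C=4, G=2
So N_AT = 4 and N_GC = 6.
Tm = 2(4) + 4(6) = 8 + 24 = 32°C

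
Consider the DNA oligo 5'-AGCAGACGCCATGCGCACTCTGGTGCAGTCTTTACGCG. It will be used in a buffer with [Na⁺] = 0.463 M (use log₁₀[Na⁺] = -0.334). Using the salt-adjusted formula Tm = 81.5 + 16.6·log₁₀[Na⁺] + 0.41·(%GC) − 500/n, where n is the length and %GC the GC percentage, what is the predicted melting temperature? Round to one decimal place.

87.6°C

Length n = 38. Scanning the sequence gives T=8, G=11, C=12, A=7.
G+C = 23, so %GC = 23/38 × 100 = 60.526%
Salt term: 16.6 × (-0.334) = -5.544
GC term: 0.41 × 60.526 = 24.816; length term: −500/38 = −13.158
Tm = 81.5 + (-5.544) + 24.816 − 13.158 = 87.614 → 87.6°C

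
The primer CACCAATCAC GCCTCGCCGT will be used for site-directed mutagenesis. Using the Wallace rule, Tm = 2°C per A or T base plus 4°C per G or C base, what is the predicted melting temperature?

66°C

Counting bases: T=3, A=4, C=10, G=3
AT pairs contribute 7, GC pairs contribute 13.
Tm = 4·13 + 2·7 = 52 + 14 = 66°C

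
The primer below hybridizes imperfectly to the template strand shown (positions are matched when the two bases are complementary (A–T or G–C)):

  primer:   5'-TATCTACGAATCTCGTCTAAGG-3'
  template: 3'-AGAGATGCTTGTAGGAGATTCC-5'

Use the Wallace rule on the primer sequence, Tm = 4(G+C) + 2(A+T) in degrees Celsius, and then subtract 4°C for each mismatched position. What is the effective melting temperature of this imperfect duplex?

Primer base counts: A=6, T=7, G=4, C=5 → A+T=13, G+C=9
Perfect-match Tm = 2(13) + 4(9) = 26 + 36 = 62°C
Mismatches (positions where the bases are not complementary): 4 (at positions 2, 11, 12, 15)
Effective Tm = 62 − 4×4 = 62 − 16 = 46°C

46°C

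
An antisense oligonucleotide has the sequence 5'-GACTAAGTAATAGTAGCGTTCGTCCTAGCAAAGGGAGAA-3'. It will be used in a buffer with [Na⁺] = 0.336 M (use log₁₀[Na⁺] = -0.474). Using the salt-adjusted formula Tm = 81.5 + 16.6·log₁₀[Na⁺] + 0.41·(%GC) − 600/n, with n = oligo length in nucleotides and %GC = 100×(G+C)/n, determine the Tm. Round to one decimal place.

Length n = 39. Base counts: C=6, A=14, T=8, G=11
G+C = 17, so %GC = 17/39 × 100 = 43.59%
Salt term: 16.6 × (-0.474) = -7.868
GC term: 0.41 × 43.59 = 17.872; length term: −600/39 = −15.385
Tm = 81.5 + (-7.868) + 17.872 − 15.385 = 76.119 → 76.1°C

76.1°C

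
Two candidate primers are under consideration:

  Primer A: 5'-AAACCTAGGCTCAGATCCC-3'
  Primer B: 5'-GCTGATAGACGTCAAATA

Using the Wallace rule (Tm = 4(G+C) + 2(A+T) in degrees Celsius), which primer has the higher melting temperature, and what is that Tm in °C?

Primer A, 58°C

Primer A: A+T=9, G+C=10 → Tm = 2(9)+4(10) = 58°C
Primer B: A+T=11, G+C=7 → Tm = 2(11)+4(7) = 50°C
58°C vs 50°C → primer A is higher.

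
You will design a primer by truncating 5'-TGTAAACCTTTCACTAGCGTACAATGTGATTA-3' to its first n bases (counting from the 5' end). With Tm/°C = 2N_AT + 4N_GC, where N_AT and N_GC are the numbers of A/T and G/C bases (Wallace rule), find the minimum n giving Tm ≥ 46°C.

First 16 bases: TGTAAACCTTTCACTA → Tm = 42°C (< 46°C)
First 17 bases: TGTAAACCTTTCACTAG → Tm = 46°C (≥ 46°C)
Each additional base adds 2°C (A/T) or 4°C (G/C), so Tm is non-decreasing in n; n = 17 is the first length to reach 46°C.

n = 17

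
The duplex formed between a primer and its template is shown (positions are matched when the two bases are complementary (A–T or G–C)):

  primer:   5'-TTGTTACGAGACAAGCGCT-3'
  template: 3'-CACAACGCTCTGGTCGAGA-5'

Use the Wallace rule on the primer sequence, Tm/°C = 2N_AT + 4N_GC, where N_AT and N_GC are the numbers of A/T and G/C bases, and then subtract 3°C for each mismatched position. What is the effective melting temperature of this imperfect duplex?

44°C

Primer base counts: A=5, T=5, G=5, C=4 → A+T=10, G+C=9
Perfect-match Tm = 2(10) + 4(9) = 20 + 36 = 56°C
Mismatches (positions where the bases are not complementary): 4 (at positions 1, 6, 13, 17)
Effective Tm = 56 − 4×3 = 56 − 12 = 44°C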